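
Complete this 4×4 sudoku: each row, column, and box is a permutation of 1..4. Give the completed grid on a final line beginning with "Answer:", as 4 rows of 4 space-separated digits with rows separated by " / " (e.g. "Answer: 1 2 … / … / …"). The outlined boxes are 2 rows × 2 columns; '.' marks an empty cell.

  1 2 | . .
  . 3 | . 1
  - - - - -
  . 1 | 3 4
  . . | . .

Step 1. [r4c1∈{2,3,4}] in row 4, 3 fits only at r4c1, so r4c1=3.
Step 2. [r2c3∈{2,4}] in row 2, 2 fits only at r2c3. So r2c3=2.
Step 3. [r2c1∈{4}] r2c1 is down to just 4. So r2c1=4.
Step 4. [r1c3∈{4}] r1c3 has the single candidate 4, so r1c3=4.
Step 5. [r4c4∈{2}] r4c4 is down to just 2 ⇒ r4c4=2.
Step 6. [r1c4∈{3}] nothing but 3 survives at r1c4, so r1c4=3.
Step 7. [r4c2∈{4}] r4c2 has the single candidate 4 ⇒ r4c2=4.
Step 8. [r3c1∈{2}] r3c1 has the single candidate 2. So r3c1=2.
Step 9. [r4c3∈{1}] r4c3 is down to just 1 ⇒ r4c3=1.

Answer: 1 2 4 3 / 4 3 2 1 / 2 1 3 4 / 3 4 1 2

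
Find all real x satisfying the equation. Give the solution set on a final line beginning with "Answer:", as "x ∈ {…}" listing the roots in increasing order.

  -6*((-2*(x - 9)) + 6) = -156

Step 1. [-6*((-2*(x - 9)) + 6) = -156] -6 out front; divide by -6. So div: (-2*(x - 9)) + 6 = 26.
Step 2. [(-2*(x - 9)) + 6 = 26] -2 | LHS and -2 | 26: pull -2 out, so factor: (x - 9) - 3 = -13.
Step 3. [(x - 9) - 3 = -13] peel the -3: add 3 from each side. So sub: x - 9 = -10.
Step 4. [x - 9 = -10] peel the -9: add 9 from each side ⇒ sub: x = -1.

Answer: x ∈ {-1}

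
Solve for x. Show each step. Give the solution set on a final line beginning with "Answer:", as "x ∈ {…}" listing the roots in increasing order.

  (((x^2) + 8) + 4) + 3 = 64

Step 1. [(((x^2) + 8) + 4) + 3 = 64] the outer +3 inverts by subtracting 3, so sub: ((x^2) + 8) + 4 = 61.
Step 2. [((x^2) + 8) + 4 = 61] +4 is outermost — subtract 4 both sides ⇒ sub: (x^2) + 8 = 57.
Step 3. [(x^2) + 8 = 57] peel the +8: subtract 8 from each side. So sub: x^2 = 49.
Step 4. [x^2 = 49] LHS squared, RHS 49 ≥ 0: apply √ (±). So sqrt: x = 7 or -7.

Answer: x ∈ {-7, 7}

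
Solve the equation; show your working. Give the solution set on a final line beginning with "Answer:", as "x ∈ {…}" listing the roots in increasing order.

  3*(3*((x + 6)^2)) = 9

Step 1. [3*(3*((x + 6)^2)) = 9] leading coefficient 3: divide by 3 ⇒ div: 3*((x + 6)^2) = 3.
Step 2. [3*((x + 6)^2) = 3] leading coefficient 3: divide by 3, so div: (x + 6)^2 = 1.
Step 3. [(x + 6)^2 = 1] √ both sides: 1 ≥ 0 gives two branches. So sqrt: x + 6 = 1 or -1.
Step 4. [x + 6 = 1 or -1] 6 comes off first (subtract 6) ⇒ sub: x = -5 or -7.

Answer: x ∈ {-7, -5}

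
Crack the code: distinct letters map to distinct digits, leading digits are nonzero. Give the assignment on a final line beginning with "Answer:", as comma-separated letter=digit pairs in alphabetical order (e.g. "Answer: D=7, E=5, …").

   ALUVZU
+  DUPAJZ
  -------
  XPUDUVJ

Step 1. [col 1: U + Z ≡ J (mod 10)] no forcing yet in column 1 (carry-in 0); U=3 is free and consistent — try it ⇒ U=3.
Step 2. [col 1: U + Z ≡ J (mod 10)] no forcing yet in column 1 (carry-in 0); Z=2 is free and consistent — try it, so Z=2.
Step 3. [col 1: U + Z ≡ J (mod 10)] in column 1 we have U+Z≡J with carry-in 0; given U=3, Z=2 and digits 2,3 already taken and all letters distinct, that pins J to 5, so J=5.
Step 4. [col 2: Z + J ≡ V (mod 10)] in column 2 we have Z+J≡V with carry-in 0; given Z=2, J=5 and digits 2,3,5 already taken and all letters distinct, that pins V to 7, so V=7.
Step 5. [col 3: V + A ≡ U (mod 10)] from column 3 (V=7, U=3, carry-in 0, digits 2,3,5,7 already taken and all letters distinct): A must equal 6, so A=6.
Step 6. [X] adding two 6-digit numbers gives at most 6+1 digits, and here it does — X is that final carry and must be 1, so X=1.
Step 7. [col 4: U + P ≡ D (mod 10)] no forcing yet in column 4 (carry-in 1); P=4 is free and consistent — try it, so P=4.
Step 8. [col 4: U + P ≡ D (mod 10)] column 4: given U=3, P=4, carry-in 1, and digits 1,2,3,4,5,6,7 already taken and all letters distinct, U+P≡D (mod 10) forces D=8. So D=8.
Step 9. [col 5: L + U ≡ U (mod 10)] column 5 reads L+U+carry(0)=U with U=3; with digits 1,2,3,4,5,6,7,8 already taken and all letters distinct, the only value for L is 0 ⇒ L=0.

Answer: A=6, D=8, J=5, L=0, P=4, U=3, V=7, X=1, Z=2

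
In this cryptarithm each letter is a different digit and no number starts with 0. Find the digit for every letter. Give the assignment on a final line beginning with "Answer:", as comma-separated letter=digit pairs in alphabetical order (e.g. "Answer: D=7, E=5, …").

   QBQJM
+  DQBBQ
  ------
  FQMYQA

Step 1. [col 1: M + Q ≡ A (mod 10)] M=6 is one option consistent with column 1 (M + Q ≡ A (mod 10), carry-in 0) — take it. So M=6.
Step 2. [col 1: M + Q ≡ A (mod 10)] no forcing yet in column 1 (carry-in 0); Q=8 is free and consistent — try it ⇒ Q=8.
Step 3. [F] F is the leading digit of a 6-digit sum of two 5-digit numbers; the final carry is exactly 1 ⇒ F=1.
Step 4. [col 1: M + Q ≡ A (mod 10)] column 1 reads M+Q+carry(0)=A with M=6, Q=8; with digits 1,6,8 already taken and all letters distinct, the only value for A is 4. So A=4.
Step 5. [col 2: J + B ≡ Q (mod 10)] B=7 is one option consistent with column 2 (J + B ≡ Q (mod 10), carry-in 1) — take it, so B=7.
Step 6. [col 2: J + B ≡ Q (mod 10)] column 2: given B=7, Q=8, carry-in 1, and digits 1,4,6,7,8 already taken and all letters distinct, J+B≡Q (mod 10) forces J=0. So J=0.
Step 7. [col 3: Q + B ≡ Y (mod 10)] column 3 reads Q+B+carry(0)=Y with Q=8, B=7; with digits 0,1,4,6,7,8 already taken and all letters distinct, the only value for Y is 5 ⇒ Y=5.
Step 8. [col 5: Q + D ≡ Q (mod 10)] in column 5 we have Q+D≡Q with carry-in 1; given Q=8 and digits 0,1,4,5,6,7,8 already taken and all letters distinct, that pins D to 9. So D=9.

Answer: A=4, B=7, D=9, F=1, J=0, M=6, Q=8, Y=5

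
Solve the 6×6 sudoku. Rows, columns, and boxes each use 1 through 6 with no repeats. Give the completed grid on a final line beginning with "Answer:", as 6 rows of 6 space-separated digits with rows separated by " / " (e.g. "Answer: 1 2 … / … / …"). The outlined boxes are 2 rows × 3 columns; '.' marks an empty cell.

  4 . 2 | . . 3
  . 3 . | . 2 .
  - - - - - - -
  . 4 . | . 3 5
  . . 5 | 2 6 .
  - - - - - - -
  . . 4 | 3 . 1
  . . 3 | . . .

Step 1. [r5c5∈{5}] r5c5 has the single candidate 5, so r5c5=5.
Step 2. [r4c2∈{1}] r4c2 has the single candidate 1 ⇒ r4c2=1.
Step 3. [r6c6∈{2,4,6}] r6c6 is the only open cell in col 6 admitting 2, so r6c6=2.
Step 4. [r2c6∈{4,6}] 6 has one home in col 6: r2c6 ⇒ r2c6=6.
Step 5. [r6c1∈{1,5,6}] in row 6, 1 fits only at r6c1, so r6c1=1.
Step 6. [r2c4∈{1,4,5}] r2c4 is the only open cell in row 2 admitting 4, so r2c4=4.
Step 7. [r1c2∈{5,6}] 6 has one home in row 1: r1c2. So r1c2=6.
Step 8. [r5c1∈{2,6}] 6 has one home in row 5: r5c1, so r5c1=6.
Step 9. [r1c5∈{1}] nothing but 1 survives at r1c5 ⇒ r1c5=1.
Step 10. [r4c6∈{4}] r4c6 is down to just 4, so r4c6=4.
Step 11. [r6c5∈{4}] nothing but 4 survives at r6c5, so r6c5=4.
Step 12. [r6c4∈{6}] nothing but 6 survives at r6c4, so r6c4=6.
Step 13. [r3c3∈{6}] r3c3 has the single candidate 6. So r3c3=6.
Step 14. [r3c1∈{2}] r3c1's peers cover all but 2. So r3c1=2.
Step 15. [r3c4∈{1}] r3c4 has the single candidate 1, so r3c4=1.
Step 16. [r4c1∈{3}] r4c1 has the single candidate 3. So r4c1=3.
Step 17. [r2c1∈{5}] r2c1's peers cover all but 5. So r2c1=5.
Step 18. [r2c3∈{1}] r2c3 is down to just 1. So r2c3=1.
Step 19. [r6c2∈{5}] nothing but 5 survives at r6c2, so r6c2=5.
Step 20. [r1c4∈{5}] r1c4's peers cover all but 5, so r1c4=5.
Step 21. [r5c2∈{2}] r5c2 has the single candidate 2, so r5c2=2.

Answer: 4 6 2 5 1 3 / 5 3 1 4 2 6 / 2 4 6 1 3 5 / 3 1 5 2 6 4 / 6 2 4 3 5 1 / 1 5 3 6 4 2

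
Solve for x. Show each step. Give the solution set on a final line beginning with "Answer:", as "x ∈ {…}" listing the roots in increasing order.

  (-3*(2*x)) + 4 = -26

Step 1. [(-3*(2*x)) + 4 = -26] peel the +4: subtract 4 from each side, so sub: -3*(2*x) = -30.
Step 2. [-3*(2*x) = -30] leading coefficient -3: divide by -3, so div: 2*x = 10.
Step 3. [2*x = 10] LHS = 2·(…); ÷2 both sides, so div: x = 5.

Answer: x ∈ {5}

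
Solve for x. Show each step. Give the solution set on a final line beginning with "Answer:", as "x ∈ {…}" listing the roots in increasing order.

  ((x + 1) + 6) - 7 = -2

Step 1. [((x + 1) + 6) - 7 = -2] peel the -7: add 7 from each side, so sub: (x + 1) + 6 = 5.
Step 2. [(x + 1) + 6 = 5] 6 comes off first (subtract 6) ⇒ sub: x + 1 = -1.
Step 3. [x + 1 = -1] +1 is outermost — subtract 1 both sides ⇒ sub: x = -2.

Answer: x ∈ {-2}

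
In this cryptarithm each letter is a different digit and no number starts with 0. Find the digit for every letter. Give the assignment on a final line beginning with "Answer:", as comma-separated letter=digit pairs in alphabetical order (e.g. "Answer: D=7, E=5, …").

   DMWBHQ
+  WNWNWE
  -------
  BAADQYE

Step 1. [B] adding two 6-digit numbers gives at most 6+1 digits, and here it does — B is that final carry and must be 1, so B=1.
Step 2. [col 1: Q + E ≡ E (mod 10)] from column 1 (nothing yet, carry-in 0, digits 1 already taken and all letters distinct): Q must equal 0 ⇒ Q=0.
Step 3. [col 1: Q + E ≡ E (mod 10)] column 1 (Q + E ≡ E (mod 10), carry-in 0) doesn't pin E yet; pick E=2 and continue ⇒ E=2.
Step 4. [col 2: H + W ≡ Y (mod 10)] no forcing yet in column 2 (carry-in 0); W=7 is free and consistent — try it ⇒ W=7.
Step 5. [col 2: H + W ≡ Y (mod 10)] H=9 is one option consistent with column 2 (H + W ≡ Y (mod 10), carry-in 0) — take it ⇒ H=9.
Step 6. [col 2: H + W ≡ Y (mod 10)] column 2 reads H+W+carry(0)=Y with H=9, W=7; with digits 0,1,2,7,9 already taken and all letters distinct, the only value for Y is 6 ⇒ Y=6.
Step 7. [col 3: B + N ≡ Q (mod 10)] column 3 reads B+N+carry(1)=Q with B=1, Q=0; with digits 0,1,2,6,7,9 already taken and all letters distinct, the only value for N is 8. So N=8.
Step 8. [col 4: W + W ≡ D (mod 10)] column 4: given W=7, carry-in 1, and digits 0,1,2,6,7,8,9 already taken and all letters distinct, W+W≡D (mod 10) forces D=5, so D=5.
Step 9. [col 5: M + N ≡ A (mod 10)] in column 5 we have M+N≡A with carry-in 1; given N=8 and digits 0,1,2,5,6,7,8,9 already taken and all letters distinct, that pins M to 4. So M=4.
Step 10. [col 5: M + N ≡ A (mod 10)] in column 5 we have M+N≡A with carry-in 1; given M=4, N=8 and digits 0,1,2,4,5,6,7,8,9 already taken and all letters distinct, that pins A to 3 ⇒ A=3.

Answer: A=3, B=1, D=5, E=2, H=9, M=4, N=8, Q=0, W=7, Y=6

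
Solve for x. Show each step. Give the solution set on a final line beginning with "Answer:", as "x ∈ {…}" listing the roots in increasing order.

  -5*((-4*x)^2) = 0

Step 1. [-5*((-4*x)^2) = 0] -5·(inner) — divide through by -5. So div: (-4*x)^2 = 0.
Step 2. [(-4*x)^2 = 0] LHS squared, RHS 0 ≥ 0: apply √ (±) ⇒ sqrt: -4*x = 0.
Step 3. [-4*x = 0] -4 out front; divide by -4, so div: x = 0.

Answer: x ∈ {0}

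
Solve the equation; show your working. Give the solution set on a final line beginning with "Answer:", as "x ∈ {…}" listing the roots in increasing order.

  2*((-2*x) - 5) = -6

Step 1. [2*((-2*x) - 5) = -6] divide by the outer 2 ⇒ div: (-2*x) - 5 = -3.
Step 2. [(-2*x) - 5 = -3] 5 comes off first (add 5) ⇒ sub: -2*x = 2.
Step 3. [-2*x = 2] -2·(inner) — divide through by -2. So div: x = -1.

Answer: x ∈ {-1}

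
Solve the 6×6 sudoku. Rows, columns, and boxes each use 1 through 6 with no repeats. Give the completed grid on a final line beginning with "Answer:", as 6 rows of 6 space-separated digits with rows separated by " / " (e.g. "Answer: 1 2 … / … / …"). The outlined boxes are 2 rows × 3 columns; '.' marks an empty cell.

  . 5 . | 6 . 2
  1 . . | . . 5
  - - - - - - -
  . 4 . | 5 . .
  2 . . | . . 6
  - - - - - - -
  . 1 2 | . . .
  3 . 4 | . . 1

Step 1. [r4c4∈{1,3,4}] col 4 places 1 nowhere but r4c4, so r4c4=1.
Step 2. [r1c3∈{3}] nothing but 3 survives at r1c3 ⇒ r1c3=3.
Step 3. [r4c5∈{3,4}] row 4 places 4 nowhere but r4c5 ⇒ r4c5=4.
Step 4. [r6c5∈{2,5,6}] row 6 places 5 nowhere but r6c5, so r6c5=5.
Step 5. [r2c5∈{3}] only 3 remains possible at r2c5 ⇒ r2c5=3.
Step 6. [r6c2∈{6}] only 6 remains possible at r6c2. So r6c2=6.
Step 7. [r5c4∈{3,4}] across col 4, 3 lands solely at r5c4, so r5c4=3.
Step 8. [r3c3∈{1,6}] in row 3, 1 fits only at r3c3, so r3c3=1.
Step 9. [r3c1∈{6}] only 6 remains possible at r3c1 ⇒ r3c1=6.
Step 10. [r4c2∈{3}] r4c2 has the single candidate 3. So r4c2=3.
Step 11. [r1c1∈{4}] only 4 remains possible at r1c1. So r1c1=4.
Step 12. [r1c5∈{1}] nothing but 1 survives at r1c5 ⇒ r1c5=1.
Step 13. [r2c3∈{6}] r2c3's peers cover all but 6. So r2c3=6.
Step 14. [r4c3∈{5}] only 5 remains possible at r4c3. So r4c3=5.
Step 15. [r5c1∈{5}] only 5 remains possible at r5c1 ⇒ r5c1=5.
Step 16. [r3c6∈{3}] r3c6's peers cover all but 3 ⇒ r3c6=3.
Step 17. [r2c4∈{4}] r2c4's peers cover all but 4. So r2c4=4.
Step 18. [r5c6∈{4}] nothing but 4 survives at r5c6. So r5c6=4.
Step 19. [r5c5∈{6}] r5c5's peers cover all but 6, so r5c5=6.
Step 20. [r2c2∈{2}] r2c2's peers cover all but 2 ⇒ r2c2=2.
Step 21. [r3c5∈{2}] r3c5 has the single candidate 2 ⇒ r3c5=2.
Step 22. [r6c4∈{2}] nothing but 2 survives at r6c4. So r6c4=2.

Answer: 4 5 3 6 1 2 / 1 2 6 4 3 5 / 6 4 1 5 2 3 / 2 3 5 1 4 6 / 5 1 2 3 6 4 / 3 6 4 2 5 1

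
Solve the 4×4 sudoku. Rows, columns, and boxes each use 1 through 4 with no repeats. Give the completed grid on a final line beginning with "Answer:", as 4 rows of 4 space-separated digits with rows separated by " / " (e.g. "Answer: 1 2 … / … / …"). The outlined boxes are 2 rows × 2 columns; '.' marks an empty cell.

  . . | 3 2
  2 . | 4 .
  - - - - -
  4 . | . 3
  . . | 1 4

Step 1. [r3c2∈{1,2}] in row 3, 1 fits only at r3c2, so r3c2=1.
Step 2. [r4c1∈{3}] r4c1 has the single candidate 3 ⇒ r4c1=3.
Step 3. [r4c2∈{2}] r4c2 is down to just 2, so r4c2=2.
Step 4. [r2c2∈{3}] only 3 remains possible at r2c2, so r2c2=3.
Step 5. [r2c4∈{1}] r2c4's peers cover all but 1. So r2c4=1.
Step 6. [r1c2∈{4}] nothing but 4 survives at r1c2, so r1c2=4.
Step 7. [r1c1∈{1}] r1c1's peers cover all but 1. So r1c1=1.
Step 8. [r3c3∈{2}] r3c3 is down to just 2, so r3c3=2.

Answer: 1 4 3 2 / 2 3 4 1 / 4 1 2 3 / 3 2 1 4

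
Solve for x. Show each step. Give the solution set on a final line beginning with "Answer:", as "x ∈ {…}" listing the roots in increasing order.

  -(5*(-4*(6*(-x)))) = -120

Step 1. [-(5*(-4*(6*(-x)))) = -120] flip signs both sides, so neg: 5*(-4*(6*(-x))) = 120.
Step 2. [5*(-4*(6*(-x))) = 120] LHS = 5·(…); ÷5 both sides, so div: -4*(6*(-x)) = 24.
Step 3. [-4*(6*(-x)) = 24] divide by the outer -4, so div: 6*(-x) = -6.
Step 4. [6*(-x) = -6] divide by the outer 6 ⇒ div: -x = -1.
Step 5. [-x = -1] flip signs both sides ⇒ neg: x = 1.

Answer: x ∈ {1}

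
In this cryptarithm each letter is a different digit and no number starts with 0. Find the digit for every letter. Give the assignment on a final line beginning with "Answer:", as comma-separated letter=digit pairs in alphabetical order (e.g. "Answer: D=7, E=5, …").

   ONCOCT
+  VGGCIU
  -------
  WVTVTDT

Step 1. [col 1: T + U ≡ T (mod 10)] column 1: given nothing yet, carry-in 0, and all letters distinct, none taken yet, T+U≡T (mod 10) forces U=0. So U=0.
Step 2. [W] W is the leading digit of a 7-digit sum of two 6-digit numbers; the final carry is exactly 1 ⇒ W=1.
Step 3. [col 1: T + U ≡ T (mod 10)] T=4 is one option consistent with column 1 (T + U ≡ T (mod 10), carry-in 0) — take it. So T=4.
Step 4. [col 2: C + I ≡ D (mod 10)] C=5 is one option consistent with column 2 (C + I ≡ D (mod 10), carry-in 0) — take it. So C=5.
Step 5. [col 2: C + I ≡ D (mod 10)] no forcing yet in column 2 (carry-in 0); D=8 is free and consistent — try it, so D=8.
Step 6. [col 2: C + I ≡ D (mod 10)] column 2: given C=5, D=8, carry-in 0, and digits 0,1,4,5,8 already taken and all letters distinct, C+I≡D (mod 10) forces I=3, so I=3.
Step 7. [col 3: O + C ≡ T (mod 10)] in column 3 we have O+C≡T with carry-in 0; given C=5, T=4 and digits 0,1,3,4,5,8 already taken and all letters distinct, that pins O to 9, so O=9.
Step 8. [col 4: C + G ≡ V (mod 10)] column 4 reads C+G+carry(1)=V with C=5; with digits 0,1,3,4,5,8,9 already taken and all letters distinct, the only value for V is 2. So V=2.
Step 9. [col 4: C + G ≡ V (mod 10)] from column 4 (C=5, V=2, carry-in 1, digits 0,1,2,3,4,5,8,9 already taken and all letters distinct): G must equal 6. So G=6.
Step 10. [col 5: N + G ≡ T (mod 10)] column 5 reads N+G+carry(1)=T with G=6, T=4; with digits 0,1,2,3,4,5,6,8,9 already taken and all letters distinct, the only value for N is 7 ⇒ N=7.

Answer: C=5, D=8, G=6, I=3, N=7, O=9, T=4, U=0, V=2, W=1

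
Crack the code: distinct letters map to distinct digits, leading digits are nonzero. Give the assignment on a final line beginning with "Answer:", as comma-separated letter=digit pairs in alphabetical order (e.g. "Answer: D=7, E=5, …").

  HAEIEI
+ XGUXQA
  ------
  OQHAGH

Step 1. [col 1: I + A ≡ H (mod 10)] no forcing yet in column 1 (carry-in 0); I=9 is free and consistent — try it. So I=9.
Step 2. [col 1: I + A ≡ H (mod 10)] column 1 (I + A ≡ H (mod 10), carry-in 0) doesn't pin H yet; pick H=1 and continue, so H=1.
Step 3. [col 1: I + A ≡ H (mod 10)] from column 1 (I=9, H=1, carry-in 0, digits 1,9 already taken and all letters distinct): A must equal 2, so A=2.
Step 4. [col 2: E + Q ≡ G (mod 10)] several values work for Q in column 2 (E + Q ≡ G (mod 10), carry-in 1); try Q=0, so Q=0.
Step 5. [col 2: E + Q ≡ G (mod 10)] no forcing yet in column 2 (carry-in 1); E=6 is free and consistent — try it. So E=6.
Step 6. [col 2: E + Q ≡ G (mod 10)] column 2: given E=6, Q=0, carry-in 1, and digits 0,1,2,6,9 already taken and all letters distinct, E+Q≡G (mod 10) forces G=7. So G=7.
Step 7. [col 3: I + X ≡ A (mod 10)] column 3 reads I+X+carry(0)=A with I=9, A=2; with digits 0,1,2,6,7,9 already taken and all letters distinct, the only value for X is 3. So X=3.
Step 8. [col 4: E + U ≡ H (mod 10)] from column 4 (E=6, H=1, carry-in 1, digits 0,1,2,3,6,7,9 already taken and all letters distinct): U must equal 4. So U=4.
Step 9. [col 6: H + X ≡ O (mod 10)] column 6: given H=1, X=3, carry-in 1, and digits 0,1,2,3,4,6,7,9 already taken and all letters distinct, H+X≡O (mod 10) forces O=5 ⇒ O=5.

Answer: A=2, E=6, G=7, H=1, I=9, O=5, Q=0, U=4, X=3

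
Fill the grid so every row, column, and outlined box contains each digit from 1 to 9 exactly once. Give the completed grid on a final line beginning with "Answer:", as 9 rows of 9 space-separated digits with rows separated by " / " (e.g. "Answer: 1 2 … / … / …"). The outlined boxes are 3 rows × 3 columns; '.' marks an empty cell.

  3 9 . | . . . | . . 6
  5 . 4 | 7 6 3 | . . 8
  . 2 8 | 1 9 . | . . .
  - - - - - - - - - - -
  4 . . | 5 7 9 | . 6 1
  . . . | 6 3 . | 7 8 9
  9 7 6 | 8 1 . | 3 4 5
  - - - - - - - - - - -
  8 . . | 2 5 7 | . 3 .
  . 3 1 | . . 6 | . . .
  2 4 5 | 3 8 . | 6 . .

Step 1. [r9c8∈{1,7,9}] 9 has one home in row 9: r9c8 ⇒ r9c8=9.
Step 2. [r1c4∈{4}] r1c4 is down to just 4 ⇒ r1c4=4.
Step 3. [r4c7∈{2}] r4c7 has the single candidate 2, so r4c7=2.
Step 4. [r7c9∈{4}] r7c9 is down to just 4. So r7c9=4.
Step 5. [r9c9∈{7}] only 7 remains possible at r9c9. So r9c9=7.
Step 6. [r2c2∈{1}] r2c2 is down to just 1 ⇒ r2c2=1.
Step 7. [r1c8∈{1,2,5,7}] col 8 places 1 nowhere but r1c8 ⇒ r1c8=1.
Step 8. [r1c7∈{5}] only 5 remains possible at r1c7. So r1c7=5.
Step 9. [r6c6∈{2}] r6c6's peers cover all but 2, so r6c6=2.
Step 10. [r8c8∈{2,5}] across row 8, 5 lands solely at r8c8 ⇒ r8c8=5.
Step 11. [r3c1∈{6,7}] 6 has one home in row 3: r3c1 ⇒ r3c1=6.
Step 12. [r3c6∈{5}] r3c6's peers cover all but 5. So r3c6=5.
Step 13. [r8c1∈{7}] nothing but 7 survives at r8c1. So r8c1=7.
Step 14. [r7c2∈{6}] r7c2 has the single candidate 6. So r7c2=6.
Step 15. [r1c6∈{8}] r1c6's peers cover all but 8 ⇒ r1c6=8.
Step 16. [r5c3∈{2}] r5c3 is down to just 2, so r5c3=2.
Step 17. [r5c1∈{1}] r5c1's peers cover all but 1. So r5c1=1.
Step 18. [r3c9∈{3}] only 3 remains possible at r3c9 ⇒ r3c9=3.
Step 19. [r1c3∈{7}] r1c3's peers cover all but 7. So r1c3=7.
Step 20. [r8c4∈{9}] r8c4 is down to just 9. So r8c4=9.
Step 21. [r5c2∈{5}] r5c2 is down to just 5, so r5c2=5.
Step 22. [r2c7∈{9}] nothing but 9 survives at r2c7 ⇒ r2c7=9.
Step 23. [r4c3∈{3}] r4c3 is down to just 3, so r4c3=3.
Step 24. [r3c7∈{4}] nothing but 4 survives at r3c7 ⇒ r3c7=4.
Step 25. [r7c3∈{9}] nothing but 9 survives at r7c3, so r7c3=9.
Step 26. [r1c5∈{2}] r1c5's peers cover all but 2 ⇒ r1c5=2.
Step 27. [r8c9∈{2}] r8c9's peers cover all but 2 ⇒ r8c9=2.
Step 28. [r8c5∈{4}] nothing but 4 survives at r8c5, so r8c5=4.
Step 29. [r7c7∈{1}] only 1 remains possible at r7c7. So r7c7=1.
Step 30. [r9c6∈{1}] r9c6's peers cover all but 1. So r9c6=1.
Step 31. [r4c2∈{8}] only 8 remains possible at r4c2. So r4c2=8.
Step 32. [r8c7∈{8}] r8c7 is down to just 8, so r8c7=8.
Step 33. [r2c8∈{2}] r2c8's peers cover all but 2, so r2c8=2.
Step 34. [r3c8∈{7}] r3c8 is down to just 7. So r3c8=7.
Step 35. [r5c6∈{4}] r5c6's peers cover all but 4, so r5c6=4.

Answer: 3 9 7 4 2 8 5 1 6 / 5 1 4 7 6 3 9 2 8 / 6 2 8 1 9 5 4 7 3 / 4 8 3 5 7 9 2 6 1 / 1 5 2 6 3 4 7 8 9 / 9 7 6 8 1 2 3 4 5 / 8 6 9 2 5 7 1 3 4 / 7 3 1 9 4 6 8 5 2 / 2 4 5 3 8 1 6 9 7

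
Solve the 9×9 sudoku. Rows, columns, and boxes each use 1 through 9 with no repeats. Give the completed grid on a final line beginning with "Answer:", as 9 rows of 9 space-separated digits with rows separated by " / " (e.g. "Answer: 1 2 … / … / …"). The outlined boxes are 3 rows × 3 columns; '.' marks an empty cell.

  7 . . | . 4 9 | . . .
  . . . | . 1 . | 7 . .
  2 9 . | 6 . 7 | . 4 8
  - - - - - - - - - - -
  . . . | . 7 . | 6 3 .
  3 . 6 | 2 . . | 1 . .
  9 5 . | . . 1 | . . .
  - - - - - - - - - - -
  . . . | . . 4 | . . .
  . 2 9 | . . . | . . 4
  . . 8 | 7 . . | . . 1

Step 1. [r5c2∈{4,7,8}] row 5 places 4 nowhere but r5c2. So r5c2=4.
Step 2. [r8c8∈{5,6,7,8}] row 8 places 7 nowhere but r8c8, so r8c8=7.
Step 3. [r2c6∈{2,3,5,8}] 2 has one home in box 2: r2c6 ⇒ r2c6=2.
Step 4. [r3c3∈{1,3,5}] row 3 places 1 nowhere but r3c3 ⇒ r3c3=1.
Step 5. [r6c5∈{3,6,8}] across row 6, 6 lands solely at r6c5 ⇒ r6c5=6.
Step 6. [r6c4∈{3,4,8}] r6c4 is the only open cell in row 6 admitting 3. So r6c4=3.
Step 7. [r3c5∈{3,5}] r3c5 is the only open cell in box 2 admitting 3, so r3c5=3.
Step 8. [r3c7∈{5}] r3c7 has the single candidate 5, so r3c7=5.
Step 9. [r7c2∈{1,3,6,7}] in col 2, 7 fits only at r7c2 ⇒ r7c2=7.
Step 10. [r9c1∈{4,5,6}] 4 has one home in row 9: r9c1, so r9c1=4.
Step 11. [r4c4∈{4,5,8,9}] r4c4 is the only open cell in row 4 admitting 4, so r4c4=4.
Step 12. [r7c4∈{1,5,8,9}] 9 has one home in col 4: r7c4, so r7c4=9.
Step 13. [r4c9∈{2,5,9}] r4c9 is the only open cell in row 4 admitting 9, so r4c9=9.
Step 14. [r4c6∈{5,8}] 5 has one home in row 4: r4c6 ⇒ r4c6=5.
Step 15. [r7c1∈{1,5,6}] 1 has one home in row 7: r7c1 ⇒ r7c1=1.
Step 16. [r5c6∈{8}] r5c6's peers cover all but 8, so r5c6=8.
Step 17. [r9c7∈{2,3,9}] col 7 places 9 nowhere but r9c7 ⇒ r9c7=9.
Step 18. [r5c8∈{5}] r5c8's peers cover all but 5. So r5c8=5.
Step 19. [r7c9∈{2,3,5,6}] across col 9, 5 lands solely at r7c9. So r7c9=5.
Step 20. [r7c8∈{2,6,8}] row 7 places 6 nowhere but r7c8. So r7c8=6.
Step 21. [r9c8∈{2}] r9c8's peers cover all but 2 ⇒ r9c8=2.
Step 22. [r8c1∈{5,6}] in box 7, 5 fits only at r8c1 ⇒ r8c1=5.
Step 23. [r7c3∈{3}] only 3 remains possible at r7c3 ⇒ r7c3=3.
Step 24. [r2c1∈{6,8}] in col 1, 6 fits only at r2c1 ⇒ r2c1=6.
Step 25. [r7c7∈{8}] only 8 remains possible at r7c7. So r7c7=8.
Step 26. [r2c9∈{3}] r2c9 has the single candidate 3. So r2c9=3.
Step 27. [r2c2∈{8}] r2c2 is down to just 8. So r2c2=8.
Step 28. [r9c6∈{3,6}] 3 has one home in row 9: r9c6 ⇒ r9c6=3.
Step 29. [r6c3∈{2,7}] 7 has one home in col 3: r6c3, so r6c3=7.
Step 30. [r1c4∈{5,8}] across row 1, 8 lands solely at r1c4, so r1c4=8.
Step 31. [r6c9∈{2}] r6c9 is down to just 2 ⇒ r6c9=2.
Step 32. [r2c3∈{4,5}] in row 2, 4 fits only at r2c3, so r2c3=4.
Step 33. [r9c2∈{6}] only 6 remains possible at r9c2 ⇒ r9c2=6.
Step 34. [r4c2∈{1}] r4c2 is down to just 1. So r4c2=1.
Step 35. [r1c3∈{5}] nothing but 5 survives at r1c3 ⇒ r1c3=5.
Step 36. [r6c8∈{8}] r6c8's peers cover all but 8 ⇒ r6c8=8.
Step 37. [r5c5∈{9}] r5c5's peers cover all but 9, so r5c5=9.
Step 38. [r4c1∈{8}] only 8 remains possible at r4c1, so r4c1=8.
Step 39. [r2c8∈{9}] nothing but 9 survives at r2c8 ⇒ r2c8=9.
Step 40. [r2c4∈{5}] r2c4's peers cover all but 5 ⇒ r2c4=5.
Step 41. [r5c9∈{7}] nothing but 7 survives at r5c9. So r5c9=7.
Step 42. [r8c7∈{3}] nothing but 3 survives at r8c7. So r8c7=3.
Step 43. [r8c5∈{8}] r8c5 has the single candidate 8. So r8c5=8.
Step 44. [r1c8∈{1}] r1c8 has the single candidate 1 ⇒ r1c8=1.
Step 45. [r6c7∈{4}] nothing but 4 survives at r6c7. So r6c7=4.
Step 46. [r9c5∈{5}] nothing but 5 survives at r9c5. So r9c5=5.
Step 47. [r4c3∈{2}] r4c3's peers cover all but 2. So r4c3=2.
Step 48. [r7c5∈{2}] r7c5's peers cover all but 2 ⇒ r7c5=2.
Step 49. [r8c4∈{1}] only 1 remains possible at r8c4 ⇒ r8c4=1.
Step 50. [r8c6∈{6}] r8c6's peers cover all but 6 ⇒ r8c6=6.
Step 51. [r1c2∈{3}] r1c2 has the single candidate 3, so r1c2=3.
Step 52. [r1c9∈{6}] r1c9 has the single candidate 6, so r1c9=6.
Step 53. [r1c7∈{2}] only 2 remains possible at r1c7, so r1c7=2.

Answer: 7 3 5 8 4 9 2 1 6 / 6 8 4 5 1 2 7 9 3 / 2 9 1 6 3 7 5 4 8 / 8 1 2 4 7 5 6 3 9 / 3 4 6 2 9 8 1 5 7 / 9 5 7 3 6 1 4 8 2 / 1 7 3 9 2 4 8 6 5 / 5 2 9 1 8 6 3 7 4 / 4 6 8 7 5 3 9 2 1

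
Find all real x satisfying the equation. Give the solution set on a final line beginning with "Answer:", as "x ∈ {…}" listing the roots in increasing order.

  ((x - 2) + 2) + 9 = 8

Step 1. [((x - 2) + 2) + 9 = 8] subtract 9: x sits inside (… + 9). So sub: (x - 2) + 2 = -1.
Step 2. [(x - 2) + 2 = -1] the outer +2 inverts by subtracting 2. So sub: x - 2 = -3.
Step 3. [x - 2 = -3] the outer -2 inverts by adding 2, so sub: x = -1.

Answer: x ∈ {-1}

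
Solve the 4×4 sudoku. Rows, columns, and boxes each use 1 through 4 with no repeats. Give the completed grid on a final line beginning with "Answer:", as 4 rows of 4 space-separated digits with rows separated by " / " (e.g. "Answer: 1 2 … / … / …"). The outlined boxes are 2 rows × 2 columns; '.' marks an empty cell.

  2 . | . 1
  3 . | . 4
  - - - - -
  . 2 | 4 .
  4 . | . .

Step 1. [r4c3∈{1,2,3}] r4c3 is the only open cell in col 3 admitting 1. So r4c3=1.
Step 2. [r4c4∈{2,3}] across row 4, 2 lands solely at r4c4, so r4c4=2.
Step 3. [r3c4∈{3}] r3c4 has the single candidate 3, so r3c4=3.
Step 4. [r4c2∈{3}] r4c2's peers cover all but 3. So r4c2=3.
Step 5. [r1c2∈{4}] r1c2 has the single candidate 4 ⇒ r1c2=4.
Step 6. [r1c3∈{3}] r1c3's peers cover all but 3, so r1c3=3.
Step 7. [r3c1∈{1}] nothing but 1 survives at r3c1 ⇒ r3c1=1.
Step 8. [r2c3∈{2}] only 2 remains possible at r2c3, so r2c3=2.
Step 9. [r2c2∈{1}] only 1 remains possible at r2c2. So r2c2=1.

Answer: 2 4 3 1 / 3 1 2 4 / 1 2 4 3 / 4 3 1 2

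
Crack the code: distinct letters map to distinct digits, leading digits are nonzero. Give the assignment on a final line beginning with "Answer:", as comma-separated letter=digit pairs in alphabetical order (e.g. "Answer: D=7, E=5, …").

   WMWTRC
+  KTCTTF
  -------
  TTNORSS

Step 1. [col 1: C + F ≡ S (mod 10)] column 1 (C + F ≡ S (mod 10), carry-in 0) doesn't pin F yet; pick F=5 and continue ⇒ F=5.
Step 2. [T] adding two 6-digit numbers gives at most 6+1 digits, and here it does — T is that final carry and must be 1 ⇒ T=1.
Step 3. [col 1: C + F ≡ S (mod 10)] column 1 (C + F ≡ S (mod 10), carry-in 0) doesn't pin S yet; pick S=4 and continue ⇒ S=4.
Step 4. [col 1: C + F ≡ S (mod 10)] column 1 reads C+F+carry(0)=S with F=5, S=4; with digits 1,4,5 already taken and all letters distinct, the only value for C is 9. So C=9.
Step 5. [col 2: R + T ≡ S (mod 10)] in column 2 we have R+T≡S with carry-in 1; given T=1, S=4 and digits 1,4,5,9 already taken and all letters distinct, that pins R to 2 ⇒ R=2.
Step 6. [col 4: W + C ≡ O (mod 10)] no forcing yet in column 4 (carry-in 0); W=7 is free and consistent — try it, so W=7.
Step 7. [col 4: W + C ≡ O (mod 10)] column 4 reads W+C+carry(0)=O with W=7, C=9; with digits 1,2,4,5,7,9 already taken and all letters distinct, the only value for O is 6 ⇒ O=6.
Step 8. [col 5: M + T ≡ N (mod 10)] in column 5 we have M+T≡N with carry-in 1; given T=1 and digits 1,2,4,5,6,7,9 already taken and all letters distinct, that pins M to 8, so M=8.
Step 9. [col 5: M + T ≡ N (mod 10)] from column 5 (M=8, T=1, carry-in 1, digits 1,2,4,5,6,7,8,9 already taken and all letters distinct): N must equal 0 ⇒ N=0.
Step 10. [col 6: W + K ≡ T (mod 10)] column 6 reads W+K+carry(1)=T with W=7, T=1; with digits 0,1,2,4,5,6,7,8,9 already taken and all letters distinct, the only value for K is 3. So K=3.

Answer: C=9, F=5, K=3, M=8, N=0, O=6, R=2, S=4, T=1, W=7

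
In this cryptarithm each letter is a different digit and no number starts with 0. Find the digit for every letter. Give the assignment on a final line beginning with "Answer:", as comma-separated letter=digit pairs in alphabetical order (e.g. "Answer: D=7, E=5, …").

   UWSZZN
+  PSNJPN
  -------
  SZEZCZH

Step 1. [S] S is the leading digit of a 7-digit sum of two 6-digit numbers; the final carry is exactly 1, so S=1.
Step 2. [col 1: N + N ≡ H (mod 10)] N=5 is one option consistent with column 1 (N + N ≡ H (mod 10), carry-in 0) — take it, so N=5.
Step 3. [col 1: N + N ≡ H (mod 10)] column 1: given N=5, carry-in 0, and digits 1,5 already taken and all letters distinct, N+N≡H (mod 10) forces H=0. So H=0.
Step 4. [col 2: Z + P ≡ Z (mod 10)] from column 2 (nothing yet, carry-in 1, digits 0,1,5 already taken and all letters distinct): P must equal 9. So P=9.
Step 5. [col 2: Z + P ≡ Z (mod 10)] several values work for Z in column 2 (Z + P ≡ Z (mod 10), carry-in 1); try Z=7. So Z=7.
Step 6. [col 3: Z + J ≡ C (mod 10)] column 3 (Z + J ≡ C (mod 10), carry-in 1) doesn't pin J yet; pick J=6 and continue. So J=6.
Step 7. [col 3: Z + J ≡ C (mod 10)] column 3 reads Z+J+carry(1)=C with Z=7, J=6; with digits 0,1,5,6,7,9 already taken and all letters distinct, the only value for C is 4, so C=4.
Step 8. [col 5: W + S ≡ E (mod 10)] column 5 reads W+S+carry(0)=E with S=1; with digits 0,1,4,5,6,7,9 already taken and all letters distinct, the only value for W is 2, so W=2.
Step 9. [col 5: W + S ≡ E (mod 10)] column 5 reads W+S+carry(0)=E with W=2, S=1; with digits 0,1,2,4,5,6,7,9 already taken and all letters distinct, the only value for E is 3, so E=3.
Step 10. [col 6: U + P ≡ Z (mod 10)] in column 6 we have U+P≡Z with carry-in 0; given P=9, Z=7 and digits 0,1,2,3,4,5,6,7,9 already taken and all letters distinct, that pins U to 8. So U=8.

Answer: C=4, E=3, H=0, J=6, N=5, P=9, S=1, U=8, W=2, Z=7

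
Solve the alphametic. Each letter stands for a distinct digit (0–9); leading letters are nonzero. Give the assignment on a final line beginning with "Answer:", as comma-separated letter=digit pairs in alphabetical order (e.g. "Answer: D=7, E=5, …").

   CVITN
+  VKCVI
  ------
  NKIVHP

Step 1. [col 1: N + I ≡ P (mod 10)] N=1 is one option consistent with column 1 (N + I ≡ P (mod 10), carry-in 0) — take it ⇒ N=1.
Step 2. [col 1: N + I ≡ P (mod 10)] no forcing yet in column 1 (carry-in 0); I=2 is free and consistent — try it, so I=2.
Step 3. [col 1: N + I ≡ P (mod 10)] in column 1 we have N+I≡P with carry-in 0; given N=1, I=2 and digits 1,2 already taken and all letters distinct, that pins P to 3 ⇒ P=3.
Step 4. [col 2: T + V ≡ H (mod 10)] several values work for V in column 2 (T + V ≡ H (mod 10), carry-in 0); try V=8. So V=8.
Step 5. [col 2: T + V ≡ H (mod 10)] T=9 is one option consistent with column 2 (T + V ≡ H (mod 10), carry-in 0) — take it, so T=9.
Step 6. [col 2: T + V ≡ H (mod 10)] from column 2 (T=9, V=8, carry-in 0, digits 1,2,3,8,9 already taken and all letters distinct): H must equal 7, so H=7.
Step 7. [col 3: I + C ≡ V (mod 10)] from column 3 (I=2, V=8, carry-in 1, digits 1,2,3,7,8,9 already taken and all letters distinct): C must equal 5, so C=5.
Step 8. [col 4: V + K ≡ I (mod 10)] from column 4 (V=8, I=2, carry-in 0, digits 1,2,3,5,7,8,9 already taken and all letters distinct): K must equal 4. So K=4.

Answer: C=5, H=7, I=2, K=4, N=1, P=3, T=9, V=8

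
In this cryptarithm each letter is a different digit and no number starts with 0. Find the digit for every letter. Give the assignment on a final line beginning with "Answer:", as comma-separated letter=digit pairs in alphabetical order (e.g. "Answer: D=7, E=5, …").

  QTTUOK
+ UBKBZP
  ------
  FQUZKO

Step 1. [col 1: K + P ≡ O (mod 10)] several values work for K in column 1 (K + P ≡ O (mod 10), carry-in 0); try K=7, so K=7.
Step 2. [col 1: K + P ≡ O (mod 10)] column 1 (K + P ≡ O (mod 10), carry-in 0) doesn't pin P yet; pick P=2 and continue, so P=2.
Step 3. [col 1: K + P ≡ O (mod 10)] column 1 reads K+P+carry(0)=O with K=7, P=2; with digits 2,7 already taken and all letters distinct, the only value for O is 9. So O=9.
Step 4. [col 2: O + Z ≡ K (mod 10)] column 2: given O=9, K=7, carry-in 0, and digits 2,7,9 already taken and all letters distinct, O+Z≡K (mod 10) forces Z=8. So Z=8.
Step 5. [col 3: U + B ≡ Z (mod 10)] no forcing yet in column 3 (carry-in 1); U=3 is free and consistent — try it, so U=3.
Step 6. [col 3: U + B ≡ Z (mod 10)] in column 3 we have U+B≡Z with carry-in 1; given U=3, Z=8 and digits 2,3,7,8,9 already taken and all letters distinct, that pins B to 4, so B=4.
Step 7. [col 4: T + K ≡ U (mod 10)] from column 4 (K=7, U=3, carry-in 0, digits 2,3,4,7,8,9 already taken and all letters distinct): T must equal 6 ⇒ T=6.
Step 8. [col 5: T + B ≡ Q (mod 10)] from column 5 (T=6, B=4, carry-in 1, digits 2,3,4,6,7,8,9 already taken and all letters distinct): Q must equal 1 ⇒ Q=1.
Step 9. [col 6: Q + U ≡ F (mod 10)] column 6: given Q=1, U=3, carry-in 1, and digits 1,2,3,4,6,7,8,9 already taken and all letters distinct, Q+U≡F (mod 10) forces F=5 ⇒ F=5.

Answer: B=4, F=5, K=7, O=9, P=2, Q=1, T=6, U=3, Z=8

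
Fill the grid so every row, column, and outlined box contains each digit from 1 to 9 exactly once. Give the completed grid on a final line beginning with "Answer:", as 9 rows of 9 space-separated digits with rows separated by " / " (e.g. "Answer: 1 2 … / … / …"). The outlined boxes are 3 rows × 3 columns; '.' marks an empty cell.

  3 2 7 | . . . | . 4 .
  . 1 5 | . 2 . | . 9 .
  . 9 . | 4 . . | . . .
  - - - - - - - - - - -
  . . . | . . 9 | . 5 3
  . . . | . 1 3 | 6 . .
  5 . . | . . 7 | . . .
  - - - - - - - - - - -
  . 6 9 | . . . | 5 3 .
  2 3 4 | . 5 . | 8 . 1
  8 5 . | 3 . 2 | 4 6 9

Step 1. [r3c3∈{6,8}] r3c3 is the only open cell in box 1 admitting 8, so r3c3=8.
Step 2. [r1c7∈{1}] r1c7 has the single candidate 1. So r1c7=1.
Step 3. [r7c1∈{1,7}] box 7 places 7 nowhere but r7c1. So r7c1=7.
Step 4. [r3c1∈{6}] nothing but 6 survives at r3c1. So r3c1=6.
Step 5. [r5c3∈{2}] nothing but 2 survives at r5c3, so r5c3=2.
Step 6. [r8c4∈{6,7,9}] in row 8, 9 fits only at r8c4. So r8c4=9.
Step 7. [r2c4∈{6,7,8}] 7 has one home in col 4: r2c4. So r2c4=7.
Step 8. [r4c1∈{1,4}] across col 1, 1 lands solely at r4c1, so r4c1=1.
Step 9. [r4c3∈{6}] only 6 remains possible at r4c3. So r4c3=6.
Step 10. [r7c6∈{1,4,8}] 4 has one home in col 6: r7c6, so r7c6=4.
Step 11. [r7c5∈{8}] r7c5 has the single candidate 8, so r7c5=8.
Step 12. [r4c5∈{4}] nothing but 4 survives at r4c5, so r4c5=4.
Step 13. [r7c9∈{2}] nothing but 2 survives at r7c9. So r7c9=2.
Step 14. [r8c6∈{6}] r8c6 has the single candidate 6. So r8c6=6.
Step 15. [r2c6∈{8}] r2c6 is down to just 8. So r2c6=8.
Step 16. [r1c9∈{5,6,8}] 8 has one home in row 1: r1c9. So r1c9=8.
Step 17. [r1c6∈{5}] r1c6 is down to just 5. So r1c6=5.
Step 18. [r6c9∈{4}] r6c9 is down to just 4 ⇒ r6c9=4.
Step 19. [r5c9∈{7}] only 7 remains possible at r5c9 ⇒ r5c9=7.
Step 20. [r4c7∈{2}] only 2 remains possible at r4c7, so r4c7=2.
Step 21. [r6c2∈{8}] only 8 remains possible at r6c2, so r6c2=8.
Step 22. [r3c7∈{3,7}] r3c7 is the only open cell in col 7 admitting 7, so r3c7=7.
Step 23. [r6c5∈{6}] only 6 remains possible at r6c5. So r6c5=6.
Step 24. [r4c4∈{8}] nothing but 8 survives at r4c4, so r4c4=8.
Step 25. [r5c1∈{4,9}] across row 5, 9 lands solely at r5c1 ⇒ r5c1=9.
Step 26. [r3c9∈{5}] r3c9's peers cover all but 5. So r3c9=5.
Step 27. [r5c2∈{4}] r5c2 is down to just 4. So r5c2=4.
Step 28. [r5c4∈{5}] r5c4 is down to just 5 ⇒ r5c4=5.
Step 29. [r1c5∈{9}] r1c5 has the single candidate 9 ⇒ r1c5=9.
Step 30. [r2c1∈{4}] only 4 remains possible at r2c1, so r2c1=4.
Step 31. [r7c4∈{1}] r7c4 is down to just 1 ⇒ r7c4=1.
Step 32. [r2c7∈{3}] nothing but 3 survives at r2c7, so r2c7=3.
Step 33. [r3c8∈{2}] only 2 remains possible at r3c8. So r3c8=2.
Step 34. [r6c3∈{3}] nothing but 3 survives at r6c3. So r6c3=3.
Step 35. [r4c2∈{7}] r4c2's peers cover all but 7. So r4c2=7.
Step 36. [r6c8∈{1}] r6c8 is down to just 1, so r6c8=1.
Step 37. [r6c7∈{9}] r6c7's peers cover all but 9 ⇒ r6c7=9.
Step 38. [r2c9∈{6}] nothing but 6 survives at r2c9, so r2c9=6.
Step 39. [r5c8∈{8}] r5c8's peers cover all but 8. So r5c8=8.
Step 40. [r6c4∈{2}] only 2 remains possible at r6c4. So r6c4=2.
Step 41. [r3c5∈{3}] r3c5 has the single candidate 3, so r3c5=3.
Step 42. [r9c3∈{1}] only 1 remains possible at r9c3 ⇒ r9c3=1.
Step 43. [r9c5∈{7}] r9c5 has the single candidate 7, so r9c5=7.
Step 44. [r3c6∈{1}] nothing but 1 survives at r3c6. So r3c6=1.
Step 45. [r1c4∈{6}] r1c4 has the single candidate 6. So r1c4=6.
Step 46. [r8c8∈{7}] r8c8 is down to just 7. So r8c8=7.

Answer: 3 2 7 6 9 5 1 4 8 / 4 1 5 7 2 8 3 9 6 / 6 9 8 4 3 1 7 2 5 / 1 7 6 8 4 9 2 5 3 / 9 4 2 5 1 3 6 8 7 / 5 8 3 2 6 7 9 1 4 / 7 6 9 1 8 4 5 3 2 / 2 3 4 9 5 6 8 7 1 / 8 5 1 3 7 2 4 6 9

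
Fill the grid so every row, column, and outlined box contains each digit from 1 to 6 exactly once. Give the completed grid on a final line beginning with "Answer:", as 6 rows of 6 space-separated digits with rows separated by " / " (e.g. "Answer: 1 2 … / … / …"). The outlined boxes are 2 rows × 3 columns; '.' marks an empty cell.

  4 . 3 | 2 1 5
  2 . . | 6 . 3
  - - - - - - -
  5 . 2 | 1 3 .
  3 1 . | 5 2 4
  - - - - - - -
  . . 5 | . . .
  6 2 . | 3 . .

Step 1. [r5c4∈{4}] nothing but 4 survives at r5c4. So r5c4=4.
Step 2. [r5c6∈{1,2,6}] across row 5, 2 lands solely at r5c6 ⇒ r5c6=2.
Step 3. [r4c3∈{6}] nothing but 6 survives at r4c3 ⇒ r4c3=6.
Step 4. [r6c6∈{1}] nothing but 1 survives at r6c6. So r6c6=1.
Step 5. [r1c2∈{6}] r1c2 has the single candidate 6. So r1c2=6.
Step 6. [r5c1∈{1}] r5c1's peers cover all but 1, so r5c1=1.
Step 7. [r3c2∈{4}] only 4 remains possible at r3c2. So r3c2=4.
Step 8. [r5c2∈{3}] nothing but 3 survives at r5c2, so r5c2=3.
Step 9. [r2c3∈{1}] r2c3's peers cover all but 1 ⇒ r2c3=1.
Step 10. [r2c2∈{5}] nothing but 5 survives at r2c2, so r2c2=5.
Step 11. [r3c6∈{6}] r3c6 has the single candidate 6, so r3c6=6.
Step 12. [r2c5∈{4}] r2c5's peers cover all but 4, so r2c5=4.
Step 13. [r6c3∈{4}] nothing but 4 survives at r6c3. So r6c3=4.
Step 14. [r6c5∈{5}] r6c5 has the single candidate 5. So r6c5=5.
Step 15. [r5c5∈{6}] r5c5 is down to just 6. So r5c5=6.

Answer: 4 6 3 2 1 5 / 2 5 1 6 4 3 / 5 4 2 1 3 6 / 3 1 6 5 2 4 / 1 3 5 4 6 2 / 6 2 4 3 5 1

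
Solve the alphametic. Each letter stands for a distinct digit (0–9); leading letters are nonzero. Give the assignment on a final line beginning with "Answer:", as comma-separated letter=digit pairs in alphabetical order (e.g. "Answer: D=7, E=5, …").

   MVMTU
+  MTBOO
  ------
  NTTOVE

Step 1. [col 1: U + O ≡ E (mod 10)] no forcing yet in column 1 (carry-in 0); E=5 is free and consistent — try it, so E=5.
Step 2. [N] the sum has 6 digits but both addends have 5; that extra leading digit N is the final carry, namely 1, so N=1.
Step 3. [col 1: U + O ≡ E (mod 10)] U=3 is one option consistent with column 1 (U + O ≡ E (mod 10), carry-in 0) — take it ⇒ U=3.
Step 4. [col 1: U + O ≡ E (mod 10)] from column 1 (U=3, E=5, carry-in 0, digits 1,3,5 already taken and all letters distinct): O must equal 2. So O=2.
Step 5. [col 2: T + O ≡ V (mod 10)] several values work for V in column 2 (T + O ≡ V (mod 10), carry-in 0); try V=9, so V=9.
Step 6. [col 2: T + O ≡ V (mod 10)] column 2: given O=2, V=9, carry-in 0, and digits 1,2,3,5,9 already taken and all letters distinct, T+O≡V (mod 10) forces T=7 ⇒ T=7.
Step 7. [col 3: M + B ≡ O (mod 10)] column 3 (M + B ≡ O (mod 10), carry-in 0) doesn't pin M yet; pick M=8 and continue ⇒ M=8.
Step 8. [col 3: M + B ≡ O (mod 10)] column 3 reads M+B+carry(0)=O with M=8, O=2; with digits 1,2,3,5,7,8,9 already taken and all letters distinct, the only value for B is 4, so B=4.

Answer: B=4, E=5, M=8, N=1, O=2, T=7, U=3, V=9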